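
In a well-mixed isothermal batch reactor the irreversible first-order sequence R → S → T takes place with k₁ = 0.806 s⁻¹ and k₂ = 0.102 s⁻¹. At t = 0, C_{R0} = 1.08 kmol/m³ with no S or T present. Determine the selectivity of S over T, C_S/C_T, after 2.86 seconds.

4.65

The intermediate concentration in a first-order A→B→C sequence is C_S = k₁C_{R0}(e^(−k₁t) − e^(−k₂t))/(k₂−k₁).
e^(−k₁t) = e^(−0.806×2.86) = e^(−2.305) = 0.09974; e^(−k₂t) = e^(−0.2917) = 0.7470.
C_S = 0.806×1.08/(0.102−0.806) × (0.09974−0.7470) = (-1.236)×(-0.6472) = 0.8003 kmol/m³.
C_R = C_{R0}e^(−k₁t) = 0.1077 kmol/m³, so C_T = C_{R0}−C_R−C_S = 0.1720 kmol/m³; C_S/C_T = 4.65.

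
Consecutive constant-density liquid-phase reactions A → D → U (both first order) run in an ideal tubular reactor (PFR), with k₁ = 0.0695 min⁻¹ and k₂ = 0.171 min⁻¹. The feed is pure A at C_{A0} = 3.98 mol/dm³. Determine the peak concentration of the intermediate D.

Evaluating C_D at τ_opt = ln(k₂/k₁)/(k₂−k₁) gives C_{D,max}/C_{A0} = (k₁/k₂)^[k₂/(k₂−k₁)].
= (0.0695/0.171)^(0.171/(0.171−0.0695)) = (0.4064)^(1.685) = 0.2194.
C_{D,max} = 0.2194×3.98 = 0.873 mol/dm³.

0.873 mol/dm³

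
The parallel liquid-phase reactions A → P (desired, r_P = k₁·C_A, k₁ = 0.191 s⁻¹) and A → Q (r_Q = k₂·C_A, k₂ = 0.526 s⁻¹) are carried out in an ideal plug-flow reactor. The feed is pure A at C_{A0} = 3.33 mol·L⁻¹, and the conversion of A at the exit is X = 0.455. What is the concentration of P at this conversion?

C_A = C_{A0}(1−X) = 1.815 mol·L⁻¹.
Both paths are first order in A, so the instantaneous fraction to P is constant: dC_P/d(−C_A) = k₁/(k₁+k₂) = 0.2664.
C_P = 0.2664·(C_{A0}−C_A) = 0.2664×1.515 = 0.404 mol·L⁻¹.

0.404 mol·L⁻¹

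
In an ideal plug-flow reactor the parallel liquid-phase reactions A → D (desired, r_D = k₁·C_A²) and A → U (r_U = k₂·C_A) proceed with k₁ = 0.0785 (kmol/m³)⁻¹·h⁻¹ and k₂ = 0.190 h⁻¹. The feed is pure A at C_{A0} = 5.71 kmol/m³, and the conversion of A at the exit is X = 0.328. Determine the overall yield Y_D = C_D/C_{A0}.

0.217

C_A = C_{A0}(1−X) = 3.837 kmol/m³.
Along a PFR/batch, dC_U/dC_A = −r_U/(r_D+r_U) = −k₂/(k₂+k₁·C_A).
Integrating from C_{A0} to C_A: C_U = (0.190/0.0785)·ln[(0.190+0.0785·5.71)/(0.190+0.0785·3.84)] = 2.420·ln(0.6382/0.4912) = 0.6337 kmol/m³.
Then C_D = (C_{A0}−C_A) − C_U = 1.873 − 0.6337 = 1.239 kmol/m³.
Y_D = C_D/C_{A0} = 1.239/5.71 = 0.217.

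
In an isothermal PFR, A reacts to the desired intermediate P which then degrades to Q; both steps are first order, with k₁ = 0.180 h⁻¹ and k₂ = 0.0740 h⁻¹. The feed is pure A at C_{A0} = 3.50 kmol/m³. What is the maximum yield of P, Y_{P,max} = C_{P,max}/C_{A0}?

For a first-order series the maximum intermediate yield is C_{P,max}/C_{A0} = (k₁/k₂)^[k₂/(k₂−k₁)].
= (0.180/0.0740)^(0.0740/(0.0740−0.180)) = (2.432)^(-0.6981) = 0.5377.

0.538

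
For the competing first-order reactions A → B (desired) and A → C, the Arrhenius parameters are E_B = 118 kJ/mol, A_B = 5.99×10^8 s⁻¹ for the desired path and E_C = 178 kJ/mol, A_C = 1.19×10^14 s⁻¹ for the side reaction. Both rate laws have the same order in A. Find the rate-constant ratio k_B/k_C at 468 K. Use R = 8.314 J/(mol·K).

k_B/k_C = (A_B/A_C)·exp[−(E_B−E_C)/(RT)] = (A_B/A_C)·exp[(E_C−E_B)/(RT)].
(E_C−E_B)/(RT) = (178−118)×10³/(8.314×468) = 60000/3891 = 15.42.
k_B/k_C = (5.99×10^8/1.19×10^14)·exp(15.42) = 5.034×10^-6 × 4.977×10^6 = 25.1.

25.1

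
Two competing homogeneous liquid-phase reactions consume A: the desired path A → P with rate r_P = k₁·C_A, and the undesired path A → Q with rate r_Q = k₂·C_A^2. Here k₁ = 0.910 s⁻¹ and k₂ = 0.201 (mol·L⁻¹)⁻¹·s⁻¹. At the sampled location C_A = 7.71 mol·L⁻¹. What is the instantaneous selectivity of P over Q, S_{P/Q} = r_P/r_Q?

S_{P/Q} = r_P/r_Q = (k₁·C_A)/(k₂·C_A^2) = (k₁/k₂)·C_A⁻¹.
= (0.910×7.710) / (0.201×7.710^2) = 7.016/11.95 = 0.587.

0.587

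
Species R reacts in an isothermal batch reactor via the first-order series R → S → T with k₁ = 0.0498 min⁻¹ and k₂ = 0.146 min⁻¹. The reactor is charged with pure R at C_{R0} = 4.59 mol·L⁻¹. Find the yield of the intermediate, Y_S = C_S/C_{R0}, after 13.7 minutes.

For first-order series with pure R initially, C_S(t) = k₁C_{R0}/(k₂−k₁)·(e^(−k₁t) − e^(−k₂t)).
e^(−k₁t) = e^(−0.0498×13.7) = e^(−0.6823) = 0.5055; e^(−k₂t) = e^(−2.000) = 0.1353.
C_S = 0.0498×4.59/(0.146−0.0498) × (0.5055−0.1353) = 2.376×0.3702 = 0.8796 mol·L⁻¹.
Y_S = C_S/C_{R0} = 0.8796/4.59 = 0.192.

0.192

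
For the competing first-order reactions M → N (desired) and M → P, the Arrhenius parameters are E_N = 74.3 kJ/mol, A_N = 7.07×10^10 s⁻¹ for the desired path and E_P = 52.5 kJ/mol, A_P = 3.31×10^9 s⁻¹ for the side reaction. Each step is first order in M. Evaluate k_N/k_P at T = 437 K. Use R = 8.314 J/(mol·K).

0.0529

Since both paths have the same order in M, the concentration cancels and S_{N/P} = k_N/k_P = (A_N/A_P)·exp[(E_P−E_N)/(RT)].
(E_P−E_N)/(RT) = (52.5−74.3)×10³/(8.314×437) = -21800/3633 = -6.000.
k_N/k_P = (7.07×10^10/3.31×10^9)·exp(-6.000) = 21.36 × 0.002478 = 0.0529.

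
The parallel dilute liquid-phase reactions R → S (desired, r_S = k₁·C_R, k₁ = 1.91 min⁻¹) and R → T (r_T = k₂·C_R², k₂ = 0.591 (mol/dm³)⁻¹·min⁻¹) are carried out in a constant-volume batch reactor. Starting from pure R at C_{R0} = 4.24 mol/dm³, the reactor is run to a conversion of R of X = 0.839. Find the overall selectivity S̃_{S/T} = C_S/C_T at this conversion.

1.42

C_R = C_{R0}(1−X) = 0.6826 mol/dm³.
Along a PFR/batch, dC_S/dC_R = −r_S/(r_S+r_T) = −k₁/(k₁+k₂·C_R).
Integrating from C_{R0} to C_R: C_S = (1.91/0.591)·ln[(1.91+0.591·4.24)/(1.91+0.591·0.683)] = 3.232·ln(4.416/2.313) = 2.089 mol/dm³.
C_T = (C_{R0}−C_R)−C_S = 1.468 mol/dm³; S̃_{S/T} = 2.089/1.468 = 1.42.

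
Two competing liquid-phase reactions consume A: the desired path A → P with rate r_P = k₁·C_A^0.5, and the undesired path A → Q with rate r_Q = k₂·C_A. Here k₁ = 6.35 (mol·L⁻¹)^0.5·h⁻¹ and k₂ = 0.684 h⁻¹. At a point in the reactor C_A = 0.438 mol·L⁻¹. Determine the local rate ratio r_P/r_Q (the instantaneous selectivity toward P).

S_{P/Q} = r_P/r_Q = (k₁·C_A^0.5)/(k₂·C_A) = (k₁/k₂)·C_A^-0.5.
= (6.35×0.4380^0.5) / (0.684×0.4380) = 4.203/0.2996 = 14.0.
The undesired path is higher order in A, so low C_A (CSTR or dilute feed) favours P.

14.0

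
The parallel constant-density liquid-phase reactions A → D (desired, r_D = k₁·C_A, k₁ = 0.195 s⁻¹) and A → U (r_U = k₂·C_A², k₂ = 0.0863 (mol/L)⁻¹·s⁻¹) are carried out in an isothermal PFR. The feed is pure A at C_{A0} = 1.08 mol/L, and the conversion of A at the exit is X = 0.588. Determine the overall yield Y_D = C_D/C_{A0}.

0.441

C_A = C_{A0}(1−X) = 0.4450 mol/L.
Along a PFR/batch, dC_D/dC_A = −r_D/(r_D+r_U) = −k₁/(k₁+k₂·C_A).
Integrating from C_{A0} to C_A: C_D = (0.195/0.0863)·ln[(0.195+0.0863·1.08)/(0.195+0.0863·0.445)] = 2.260·ln(0.2882/0.2334) = 0.4766 mol/L.
Y_D = C_D/C_{A0} = 0.4766/1.08 = 0.441.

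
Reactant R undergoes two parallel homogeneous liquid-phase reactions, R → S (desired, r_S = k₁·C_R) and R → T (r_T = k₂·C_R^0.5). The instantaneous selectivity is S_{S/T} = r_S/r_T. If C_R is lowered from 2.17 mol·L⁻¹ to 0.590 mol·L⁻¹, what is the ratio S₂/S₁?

S_{S/T} = (k₁/k₂)·C_R^0.5, so S₂/S₁ = (C_{R,2}/C_{R,1})^0.5.
= (0.590/2.17)^0.5 = (0.2719)^0.5 = 0.521.
Selectivity toward S falls as C_R falls — high-concentration operation is favoured.

0.521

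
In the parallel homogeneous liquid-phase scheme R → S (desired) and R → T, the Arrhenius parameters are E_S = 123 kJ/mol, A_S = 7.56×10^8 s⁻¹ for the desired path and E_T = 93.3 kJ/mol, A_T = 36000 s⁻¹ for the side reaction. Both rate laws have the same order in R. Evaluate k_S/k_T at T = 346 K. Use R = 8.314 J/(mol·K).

With equal orders, S_{S/T} = k_S/k_T = (A_S/A_T)·exp[(E_T−E_S)/(RT)].
(E_T−E_S)/(RT) = (93.3−123)×10³/(8.314×346) = -29700/2877 = -10.32.
k_S/k_T = (7.56×10^8/36000)·exp(-10.32) = 21000 × 3.282×10^-5 = 0.689.
Since E_S > E_T, raising the temperature improves selectivity toward S.

0.689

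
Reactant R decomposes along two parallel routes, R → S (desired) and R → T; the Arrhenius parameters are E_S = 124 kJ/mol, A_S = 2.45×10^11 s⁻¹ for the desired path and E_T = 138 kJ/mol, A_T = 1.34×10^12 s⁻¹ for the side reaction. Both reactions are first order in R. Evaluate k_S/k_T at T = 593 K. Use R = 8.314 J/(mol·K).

With equal orders, S_{S/T} = k_S/k_T = (A_S/A_T)·exp[(E_T−E_S)/(RT)].
(E_T−E_S)/(RT) = (138−124)×10³/(8.314×593) = 14000/4930 = 2.840.
k_S/k_T = (2.45×10^11/1.34×10^12)·exp(2.840) = 0.1828 × 17.11 = 3.13.

3.13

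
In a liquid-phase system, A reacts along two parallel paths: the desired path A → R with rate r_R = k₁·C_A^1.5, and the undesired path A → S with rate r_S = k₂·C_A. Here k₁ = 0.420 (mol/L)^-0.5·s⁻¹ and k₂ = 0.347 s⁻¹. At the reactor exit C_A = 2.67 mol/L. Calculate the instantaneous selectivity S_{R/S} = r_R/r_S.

S_{R/S} = r_R/r_S = (k₁·C_A^1.5)/(k₂·C_A) = (k₁/k₂)·C_A^0.5.
= (0.420×2.670^1.5) / (0.347×2.670) = 1.832/0.9265 = 1.98.
Since the desired path is higher order in A, keeping C_A high (PFR or concentrated feed) favours R.

1.98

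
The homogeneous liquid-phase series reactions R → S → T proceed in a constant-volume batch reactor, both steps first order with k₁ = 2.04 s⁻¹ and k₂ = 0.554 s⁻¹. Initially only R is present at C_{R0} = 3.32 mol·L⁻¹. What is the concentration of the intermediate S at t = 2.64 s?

The intermediate concentration in a first-order A→B→C sequence is C_S = k₁C_{R0}(e^(−k₁t) − e^(−k₂t))/(k₂−k₁).
e^(−k₁t) = e^(−2.04×2.64) = e^(−5.386) = 0.004582; e^(−k₂t) = e^(−1.463) = 0.2316.
C_S = 2.04×3.32/(0.554−2.04) × (0.004582−0.2316) = (-4.558)×(-0.2271) = 1.035 mol·L⁻¹.

1.03 mol·L⁻¹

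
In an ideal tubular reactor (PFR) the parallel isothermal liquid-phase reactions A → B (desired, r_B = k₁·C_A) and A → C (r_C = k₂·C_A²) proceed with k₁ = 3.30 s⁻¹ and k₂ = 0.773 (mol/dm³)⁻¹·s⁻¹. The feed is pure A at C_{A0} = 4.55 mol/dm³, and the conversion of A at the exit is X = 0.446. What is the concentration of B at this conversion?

1.12 mol/dm³

C_A = C_{A0}(1−X) = 2.521 mol/dm³.
Along a PFR/batch, dC_B/dC_A = −r_B/(r_B+r_C) = −k₁/(k₁+k₂·C_A).
Integrating from C_{A0} to C_A: C_B = (3.30/0.773)·ln[(3.30+0.773·4.55)/(3.30+0.773·2.52)] = 4.269·ln(6.817/5.249) = 1.116 mol/dm³.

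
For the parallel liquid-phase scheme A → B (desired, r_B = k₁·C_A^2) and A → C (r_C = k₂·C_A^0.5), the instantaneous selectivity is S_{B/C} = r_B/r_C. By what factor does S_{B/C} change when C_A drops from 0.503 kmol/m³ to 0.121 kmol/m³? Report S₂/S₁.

S_{B/C} = (k₁/k₂)·C_A^1.5, so S₂/S₁ = (C_{A,2}/C_{A,1})^1.5.
= (0.121/0.503)^1.5 = (0.2406)^1.5 = 0.118.
Selectivity toward B falls as C_A falls — high-concentration operation is favoured.

0.118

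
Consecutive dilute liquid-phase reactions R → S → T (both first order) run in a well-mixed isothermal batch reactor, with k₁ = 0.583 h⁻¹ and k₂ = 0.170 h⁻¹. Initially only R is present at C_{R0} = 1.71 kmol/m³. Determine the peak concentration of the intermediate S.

Evaluating C_S at t_opt = ln(k₂/k₁)/(k₂−k₁) gives C_{S,max}/C_{R0} = (k₁/k₂)^[k₂/(k₂−k₁)].
= (0.583/0.170)^(0.170/(0.170−0.583)) = (3.429)^(-0.4116) = 0.6021.
C_{S,max} = 0.6021×1.71 = 1.03 kmol/m³.

1.03 kmol/m³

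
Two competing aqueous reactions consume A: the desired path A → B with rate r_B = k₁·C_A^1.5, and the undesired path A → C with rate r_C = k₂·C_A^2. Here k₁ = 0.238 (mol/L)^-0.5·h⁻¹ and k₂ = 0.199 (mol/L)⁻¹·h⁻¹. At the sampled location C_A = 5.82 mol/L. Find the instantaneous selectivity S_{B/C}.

S_{B/C} = r_B/r_C = (k₁·C_A^1.5)/(k₂·C_A^2) = (k₁/k₂)·C_A^-0.5.
= (0.238×5.820^1.5) / (0.199×5.820^2) = 3.342/6.741 = 0.496.
The undesired path is higher order in A, so low C_A (CSTR or dilute feed) favours B.

0.496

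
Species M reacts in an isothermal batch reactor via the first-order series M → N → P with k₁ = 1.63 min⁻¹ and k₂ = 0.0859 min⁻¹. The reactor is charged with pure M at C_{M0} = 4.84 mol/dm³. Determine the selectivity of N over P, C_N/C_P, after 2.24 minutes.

6.46

The intermediate concentration in a first-order A→B→C sequence is C_N = k₁C_{M0}(e^(−k₁t) − e^(−k₂t))/(k₂−k₁).
e^(−k₁t) = e^(−1.63×2.24) = e^(−3.651) = 0.02596; e^(−k₂t) = e^(−0.1924) = 0.8250.
C_N = 1.63×4.84/(0.0859−1.63) × (0.02596−0.8250) = (-5.109)×(-0.7990) = 4.082 mol/dm³.
C_M = C_{M0}e^(−k₁t) = 0.1256 mol/dm³, so C_P = C_{M0}−C_M−C_N = 0.6320 mol/dm³; C_N/C_P = 6.46.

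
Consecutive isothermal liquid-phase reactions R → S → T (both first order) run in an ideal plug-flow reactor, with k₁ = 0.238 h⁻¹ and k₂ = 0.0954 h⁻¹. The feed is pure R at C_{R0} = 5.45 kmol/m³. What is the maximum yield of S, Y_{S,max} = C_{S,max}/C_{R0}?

Evaluating C_S at τ_opt = ln(k₂/k₁)/(k₂−k₁) gives C_{S,max}/C_{R0} = (k₁/k₂)^[k₂/(k₂−k₁)].
= (0.238/0.0954)^(0.0954/(0.0954−0.238)) = (2.495)^(-0.6690) = 0.5425.

0.542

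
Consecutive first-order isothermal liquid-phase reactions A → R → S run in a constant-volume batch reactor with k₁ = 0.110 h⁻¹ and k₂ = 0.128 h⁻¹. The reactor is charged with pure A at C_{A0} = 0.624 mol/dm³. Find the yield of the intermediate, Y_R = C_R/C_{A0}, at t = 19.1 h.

For first-order series with pure A initially, C_R(t) = k₁C_{A0}/(k₂−k₁)·(e^(−k₁t) − e^(−k₂t)).
e^(−k₁t) = e^(−0.110×19.1) = e^(−2.101) = 0.1223; e^(−k₂t) = e^(−2.445) = 0.08674.
C_R = 0.110×0.624/(0.128−0.110) × (0.1223−0.08674) = 3.813×0.03559 = 0.1357 mol/dm³.
Y_R = C_R/C_{A0} = 0.1357/0.624 = 0.217.

0.217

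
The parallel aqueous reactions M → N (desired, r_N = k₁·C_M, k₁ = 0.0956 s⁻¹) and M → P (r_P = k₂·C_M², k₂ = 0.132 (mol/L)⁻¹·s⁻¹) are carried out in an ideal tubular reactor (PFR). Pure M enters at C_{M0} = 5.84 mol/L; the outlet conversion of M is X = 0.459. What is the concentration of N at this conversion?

C_M = C_{M0}(1−X) = 3.159 mol/L.
Along a PFR/batch, dC_N/dC_M = −r_N/(r_N+r_P) = −k₁/(k₁+k₂·C_M).
Integrating from C_{M0} to C_M: C_N = (0.0956/0.132)·ln[(0.0956+0.132·5.84)/(0.0956+0.132·3.16)] = 0.7242·ln(0.8665/0.5126) = 0.3801 mol/L.

0.380 mol/L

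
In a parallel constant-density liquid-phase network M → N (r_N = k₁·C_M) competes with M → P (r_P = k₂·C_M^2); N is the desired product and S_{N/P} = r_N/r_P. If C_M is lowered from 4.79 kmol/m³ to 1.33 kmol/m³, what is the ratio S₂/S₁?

S_{N/P} = (k₁/k₂)·C_M⁻¹, so S₂/S₁ = (C_{M,2}/C_{M,1})⁻¹.
= 4.79/1.33 = 3.60.
Selectivity toward N rises as C_M falls — low-concentration operation is favoured.

3.60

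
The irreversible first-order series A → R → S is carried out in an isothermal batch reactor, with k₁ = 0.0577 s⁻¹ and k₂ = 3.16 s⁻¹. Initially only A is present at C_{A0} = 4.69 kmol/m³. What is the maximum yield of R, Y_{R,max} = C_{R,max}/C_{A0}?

For a first-order series the maximum intermediate yield is C_{R,max}/C_{A0} = (k₁/k₂)^[k₂/(k₂−k₁)].
= (0.0577/3.16)^(3.16/(3.16−0.0577)) = (0.01826)^(1.019) = 0.01695.

0.0169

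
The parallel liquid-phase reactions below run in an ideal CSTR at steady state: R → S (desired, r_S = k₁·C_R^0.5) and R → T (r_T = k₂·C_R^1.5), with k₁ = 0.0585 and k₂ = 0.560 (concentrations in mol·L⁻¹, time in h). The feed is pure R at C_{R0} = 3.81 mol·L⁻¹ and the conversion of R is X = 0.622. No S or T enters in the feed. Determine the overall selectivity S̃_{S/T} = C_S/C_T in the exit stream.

0.0725

Exit C_R = C_{R0}(1−X) = 3.81×0.378 = 1.440 mol·L⁻¹.
In a CSTR the entire volume is at exit conditions, so r_S = 0.0585×1.440^0.5 = 0.07020 and r_T = 0.560×1.440^1.5 = 0.9679.
Overall selectivity = C_S/C_T = r_Sτ/(r_Tτ) = r_S/r_T = 0.0725.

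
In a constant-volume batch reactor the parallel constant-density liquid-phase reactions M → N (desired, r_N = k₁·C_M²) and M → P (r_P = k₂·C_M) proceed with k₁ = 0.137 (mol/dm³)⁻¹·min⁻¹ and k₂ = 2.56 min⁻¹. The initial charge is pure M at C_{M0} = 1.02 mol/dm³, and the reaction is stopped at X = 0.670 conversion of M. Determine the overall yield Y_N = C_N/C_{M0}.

C_M = C_{M0}(1−X) = 0.3366 mol/dm³.
Along a PFR/batch, dC_P/dC_M = −r_P/(r_N+r_P) = −k₂/(k₂+k₁·C_M).
Integrating from C_{M0} to C_M: C_P = (2.56/0.137)·ln[(2.56+0.137·1.02)/(2.56+0.137·0.337)] = 18.69·ln(2.700/2.606) = 0.6595 mol/dm³.
Then C_N = (C_{M0}−C_M) − C_P = 0.6834 − 0.6595 = 0.02387 mol/dm³.
Y_N = C_N/C_{M0} = 0.02387/1.02 = 0.0234.

0.0234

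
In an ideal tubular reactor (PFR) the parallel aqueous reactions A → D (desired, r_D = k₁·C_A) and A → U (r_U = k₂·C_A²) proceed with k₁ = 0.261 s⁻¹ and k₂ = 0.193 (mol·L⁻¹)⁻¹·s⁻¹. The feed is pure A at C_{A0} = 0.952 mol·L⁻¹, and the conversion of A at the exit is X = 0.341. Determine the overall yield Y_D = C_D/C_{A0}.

0.216

C_A = C_{A0}(1−X) = 0.6274 mol·L⁻¹.
Along a PFR/batch, dC_D/dC_A = −r_D/(r_D+r_U) = −k₁/(k₁+k₂·C_A).
Integrating from C_{A0} to C_A: C_D = (0.261/0.193)·ln[(0.261+0.193·0.952)/(0.261+0.193·0.627)] = 1.352·ln(0.4447/0.3821) = 0.2053 mol·L⁻¹.
Y_D = C_D/C_{A0} = 0.2053/0.952 = 0.216.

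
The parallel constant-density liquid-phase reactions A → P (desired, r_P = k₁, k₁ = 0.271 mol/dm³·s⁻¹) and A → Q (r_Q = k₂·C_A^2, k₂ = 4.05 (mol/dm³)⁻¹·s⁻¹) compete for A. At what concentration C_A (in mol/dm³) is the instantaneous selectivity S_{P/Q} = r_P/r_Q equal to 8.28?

0.0899 mol/dm³

S_{P/Q} = (k₁/k₂)·C_A^-2 ⇒ C_A = (S·k₂/k₁)^(-0.5).
= (8.28×4.05/0.271)^(-0.5) = (123.7)^(-0.5) = 0.0899 mol/dm³.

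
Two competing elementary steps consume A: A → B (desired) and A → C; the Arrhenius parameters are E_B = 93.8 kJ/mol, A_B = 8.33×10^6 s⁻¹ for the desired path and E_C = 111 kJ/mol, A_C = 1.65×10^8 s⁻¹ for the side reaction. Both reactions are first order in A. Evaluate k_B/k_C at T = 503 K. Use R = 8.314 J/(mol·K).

With equal orders, S_{B/C} = k_B/k_C = (A_B/A_C)·exp[(E_C−E_B)/(RT)].
(E_C−E_B)/(RT) = (111−93.8)×10³/(8.314×503) = 17200/4182 = 4.113.
k_B/k_C = (8.33×10^6/1.65×10^8)·exp(4.113) = 0.05048 × 61.13 = 3.09.
Since E_B < E_C, lowering the temperature improves selectivity toward B.

3.09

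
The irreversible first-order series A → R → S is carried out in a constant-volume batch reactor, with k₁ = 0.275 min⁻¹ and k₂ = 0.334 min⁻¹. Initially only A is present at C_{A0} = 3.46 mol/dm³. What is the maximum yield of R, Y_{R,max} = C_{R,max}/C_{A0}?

0.333

Evaluating C_R at t_opt = ln(k₂/k₁)/(k₂−k₁) gives C_{R,max}/C_{A0} = (k₁/k₂)^[k₂/(k₂−k₁)].
= (0.275/0.334)^(0.334/(0.334−0.275)) = (0.8234)^(5.661) = 0.3328.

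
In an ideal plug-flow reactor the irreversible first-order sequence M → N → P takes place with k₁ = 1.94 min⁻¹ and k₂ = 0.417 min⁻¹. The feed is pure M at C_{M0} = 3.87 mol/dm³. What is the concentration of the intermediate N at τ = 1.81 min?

For first-order series with pure M initially, C_N(τ) = k₁C_{M0}/(k₂−k₁)·(e^(−k₁τ) − e^(−k₂τ)).
e^(−k₁τ) = e^(−1.94×1.81) = e^(−3.511) = 0.02986; e^(−k₂τ) = e^(−0.7548) = 0.4701.
C_N = 1.94×3.87/(0.417−1.94) × (0.02986−0.4701) = (-4.930)×(-0.4403) = 2.170 mol/dm³.

2.17 mol/dm³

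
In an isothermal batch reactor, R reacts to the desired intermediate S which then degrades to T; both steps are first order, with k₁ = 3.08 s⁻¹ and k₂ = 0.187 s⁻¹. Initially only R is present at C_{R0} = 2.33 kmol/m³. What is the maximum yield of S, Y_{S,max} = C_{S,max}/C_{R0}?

0.834

For a first-order series the maximum intermediate yield is C_{S,max}/C_{R0} = (k₁/k₂)^[k₂/(k₂−k₁)].
= (3.08/0.187)^(0.187/(0.187−3.08)) = (16.47)^(-0.06464) = 0.8344.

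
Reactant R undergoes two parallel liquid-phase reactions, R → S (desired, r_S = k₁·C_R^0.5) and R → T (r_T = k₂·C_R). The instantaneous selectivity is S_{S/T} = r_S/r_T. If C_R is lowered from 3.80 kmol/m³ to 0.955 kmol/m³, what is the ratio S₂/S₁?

1.99

S_{S/T} = (k₁/k₂)·C_R^-0.5, so S₂/S₁ = (C_{R,2}/C_{R,1})^-0.5.
= (0.955/3.80)^(-0.5) = (0.2513)^(-0.5) = 1.99.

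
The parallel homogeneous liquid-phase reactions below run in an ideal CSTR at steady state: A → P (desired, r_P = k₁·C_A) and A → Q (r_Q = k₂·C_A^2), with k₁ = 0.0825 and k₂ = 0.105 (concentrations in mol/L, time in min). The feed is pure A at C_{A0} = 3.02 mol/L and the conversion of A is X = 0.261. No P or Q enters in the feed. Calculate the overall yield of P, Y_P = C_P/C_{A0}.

0.0680

Exit C_A = C_{A0}(1−X) = 3.02×0.739 = 2.232 mol/L.
Rates in a CSTR are evaluated at the outlet concentration: r_P = 0.0825×2.232 = 0.1841, r_Q = 0.105×2.232^2 = 0.5230.
Fraction of consumed A going to P: r_P/(r_P+r_Q) = 0.2604.
C_P = 0.2604·C_{A0}·X = 0.2604×3.02×0.261 = 0.205 mol/L; Y_P = C_P/C_{A0} = 0.0680.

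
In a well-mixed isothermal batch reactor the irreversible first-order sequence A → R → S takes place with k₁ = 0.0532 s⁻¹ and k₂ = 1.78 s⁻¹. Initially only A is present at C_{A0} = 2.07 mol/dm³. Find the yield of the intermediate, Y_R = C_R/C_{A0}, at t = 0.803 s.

For first-order series with pure A initially, C_R(t) = k₁C_{A0}/(k₂−k₁)·(e^(−k₁t) − e^(−k₂t)).
e^(−k₁t) = e^(−0.0532×0.803) = e^(−0.04272) = 0.9582; e^(−k₂t) = e^(−1.429) = 0.2395.
C_R = 0.0532×2.07/(1.78−0.0532) × (0.9582−0.2395) = 0.06377×0.7187 = 0.04583 mol/dm³.
Y_R = C_R/C_{A0} = 0.04583/2.07 = 0.0221.

0.0221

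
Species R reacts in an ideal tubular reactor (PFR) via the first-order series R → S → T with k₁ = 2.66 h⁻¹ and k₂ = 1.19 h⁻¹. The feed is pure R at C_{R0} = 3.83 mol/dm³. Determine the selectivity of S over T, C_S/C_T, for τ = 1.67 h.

0.298

For first-order series with pure R initially, C_S(τ) = k₁C_{R0}/(k₂−k₁)·(e^(−k₁τ) − e^(−k₂τ)).
e^(−k₁τ) = e^(−2.66×1.67) = e^(−4.442) = 0.01177; e^(−k₂τ) = e^(−1.987) = 0.1371.
C_S = 2.66×3.83/(1.19−2.66) × (0.01177−0.1371) = (-6.930)×(-0.1253) = 0.8684 mol/dm³.
C_R = C_{R0}e^(−k₁τ) = 0.04508 mol/dm³, so C_T = C_{R0}−C_R−C_S = 2.917 mol/dm³; C_S/C_T = 0.298.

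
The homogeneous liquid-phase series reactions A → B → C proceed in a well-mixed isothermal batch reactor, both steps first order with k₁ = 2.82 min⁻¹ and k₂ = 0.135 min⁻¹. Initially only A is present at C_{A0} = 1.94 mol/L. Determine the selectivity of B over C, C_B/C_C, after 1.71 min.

For first-order series with pure A initially, C_B(t) = k₁C_{A0}/(k₂−k₁)·(e^(−k₁t) − e^(−k₂t)).
e^(−k₁t) = e^(−2.82×1.71) = e^(−4.822) = 0.008049; e^(−k₂t) = e^(−0.2308) = 0.7939.
C_B = 2.82×1.94/(0.135−2.82) × (0.008049−0.7939) = (-2.038)×(-0.7858) = 1.601 mol/L.
C_A = C_{A0}e^(−k₁t) = 0.01562 mol/L, so C_C = C_{A0}−C_A−C_B = 0.3233 mol/L; C_B/C_C = 4.95.

4.95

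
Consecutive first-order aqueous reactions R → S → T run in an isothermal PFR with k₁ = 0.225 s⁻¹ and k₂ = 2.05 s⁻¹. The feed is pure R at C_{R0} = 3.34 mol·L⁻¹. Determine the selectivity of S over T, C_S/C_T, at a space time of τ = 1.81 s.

Solving the coupled first-order balances gives C_S(τ) = [k₁/(k₂−k₁)]·C_{R0}·(e^(−k₁τ) − e^(−k₂τ)).
e^(−k₁τ) = e^(−0.225×1.81) = e^(−0.4073) = 0.6655; e^(−k₂τ) = e^(−3.710) = 0.02447.
C_S = 0.225×3.34/(2.05−0.225) × (0.6655−0.02447) = 0.4118×0.6410 = 0.2640 mol·L⁻¹.
C_R = C_{R0}e^(−k₁τ) = 2.223 mol·L⁻¹, so C_T = C_{R0}−C_R−C_S = 0.8533 mol·L⁻¹; C_S/C_T = 0.309.

0.309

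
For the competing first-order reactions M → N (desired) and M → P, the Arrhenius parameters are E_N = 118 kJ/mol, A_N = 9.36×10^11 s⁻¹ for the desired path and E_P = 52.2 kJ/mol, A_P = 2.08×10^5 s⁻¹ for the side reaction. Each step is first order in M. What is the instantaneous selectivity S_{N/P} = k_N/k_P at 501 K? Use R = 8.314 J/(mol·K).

0.620

k_N/k_P = (A_N/A_P)·exp[−(E_N−E_P)/(RT)] = (A_N/A_P)·exp[(E_P−E_N)/(RT)].
(E_P−E_N)/(RT) = (52.2−118)×10³/(8.314×501) = -65800/4165 = -15.80.
k_N/k_P = (9.36×10^11/2.08×10^5)·exp(-15.80) = 4.500×10^6 × 1.378×10^-7 = 0.620.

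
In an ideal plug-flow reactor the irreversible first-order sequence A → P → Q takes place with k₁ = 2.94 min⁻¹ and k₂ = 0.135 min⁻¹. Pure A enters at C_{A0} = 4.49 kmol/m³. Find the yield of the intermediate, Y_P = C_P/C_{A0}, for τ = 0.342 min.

0.617

For first-order series with pure A initially, C_P(τ) = k₁C_{A0}/(k₂−k₁)·(e^(−k₁τ) − e^(−k₂τ)).
e^(−k₁τ) = e^(−2.94×0.342) = e^(−1.005) = 0.3659; e^(−k₂τ) = e^(−0.04617) = 0.9549.
C_P = 2.94×4.49/(0.135−2.94) × (0.3659−0.9549) = (-4.706)×(-0.5890) = 2.772 kmol/m³.
Y_P = C_P/C_{A0} = 2.772/4.49 = 0.617.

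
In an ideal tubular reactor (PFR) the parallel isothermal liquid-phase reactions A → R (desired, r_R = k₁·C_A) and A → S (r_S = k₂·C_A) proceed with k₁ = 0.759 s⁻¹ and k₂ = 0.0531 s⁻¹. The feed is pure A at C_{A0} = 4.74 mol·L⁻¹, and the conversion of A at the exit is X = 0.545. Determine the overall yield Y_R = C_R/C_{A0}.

C_A = C_{A0}(1−X) = 2.157 mol·L⁻¹.
Both paths are first order in A, so the instantaneous fraction to R is constant: dC_R/d(−C_A) = k₁/(k₁+k₂) = 0.9346.
C_R = 0.9346·(C_{A0}−C_A) = 0.9346×2.583 = 2.41 mol·L⁻¹.
Y_R = C_R/C_{A0} = 2.414/4.74 = 0.509.

0.509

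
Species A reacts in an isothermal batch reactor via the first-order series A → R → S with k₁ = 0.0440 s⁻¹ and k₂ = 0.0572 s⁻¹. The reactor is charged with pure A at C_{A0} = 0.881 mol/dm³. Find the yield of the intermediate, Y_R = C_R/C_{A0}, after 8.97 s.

0.251

For first-order series with pure A initially, C_R(t) = k₁C_{A0}/(k₂−k₁)·(e^(−k₁t) − e^(−k₂t)).
e^(−k₁t) = e^(−0.0440×8.97) = e^(−0.3947) = 0.6739; e^(−k₂t) = e^(−0.5131) = 0.5986.
C_R = 0.0440×0.881/(0.0572−0.0440) × (0.6739−0.5986) = 2.937×0.07525 = 0.2210 mol/dm³.
Y_R = C_R/C_{A0} = 0.2210/0.881 = 0.251.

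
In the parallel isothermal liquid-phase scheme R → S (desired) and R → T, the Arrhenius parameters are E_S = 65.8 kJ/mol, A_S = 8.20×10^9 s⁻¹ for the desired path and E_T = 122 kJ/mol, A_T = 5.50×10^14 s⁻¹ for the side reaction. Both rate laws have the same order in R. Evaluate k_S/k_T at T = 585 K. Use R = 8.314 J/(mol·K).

1.55

With equal orders, S_{S/T} = k_S/k_T = (A_S/A_T)·exp[(E_T−E_S)/(RT)].
(E_T−E_S)/(RT) = (122−65.8)×10³/(8.314×585) = 56200/4864 = 11.56.
k_S/k_T = (8.20×10^9/5.50×10^14)·exp(11.56) = 1.491×10^-5 × 1.043×10^5 = 1.55.
Since E_S < E_T, lowering the temperature improves selectivity toward S.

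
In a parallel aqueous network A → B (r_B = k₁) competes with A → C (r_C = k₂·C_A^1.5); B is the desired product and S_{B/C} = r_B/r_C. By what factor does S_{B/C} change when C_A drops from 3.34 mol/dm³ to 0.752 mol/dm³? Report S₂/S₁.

9.36

S_{B/C} = (k₁/k₂)·C_A^-1.5, so S₂/S₁ = (C_{A,2}/C_{A,1})^-1.5.
= (0.752/3.34)^(-1.5) = (0.2251)^(-1.5) = 9.36.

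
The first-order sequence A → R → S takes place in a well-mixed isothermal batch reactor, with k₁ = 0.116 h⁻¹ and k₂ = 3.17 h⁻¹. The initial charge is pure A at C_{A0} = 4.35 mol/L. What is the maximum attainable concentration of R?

At the optimum, C_{R,max}/C_{A0} = (k₁/k₂)^[k₂/(k₂−k₁)].
= (0.116/3.17)^(3.17/(3.17−0.116)) = (0.03659)^(1.038) = 0.03227.
C_{R,max} = 0.03227×4.35 = 0.140 mol/L.

0.140 mol/L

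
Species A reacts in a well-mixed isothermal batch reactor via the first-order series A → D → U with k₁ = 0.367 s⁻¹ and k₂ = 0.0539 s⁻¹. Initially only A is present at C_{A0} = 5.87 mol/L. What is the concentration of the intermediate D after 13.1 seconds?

3.34 mol/L

For first-order series with pure A initially, C_D(t) = k₁C_{A0}/(k₂−k₁)·(e^(−k₁t) − e^(−k₂t)).
e^(−k₁t) = e^(−0.367×13.1) = e^(−4.808) = 0.008167; e^(−k₂t) = e^(−0.7061) = 0.4936.
C_D = 0.367×5.87/(0.0539−0.367) × (0.008167−0.4936) = (-6.881)×(-0.4854) = 3.340 mol/L.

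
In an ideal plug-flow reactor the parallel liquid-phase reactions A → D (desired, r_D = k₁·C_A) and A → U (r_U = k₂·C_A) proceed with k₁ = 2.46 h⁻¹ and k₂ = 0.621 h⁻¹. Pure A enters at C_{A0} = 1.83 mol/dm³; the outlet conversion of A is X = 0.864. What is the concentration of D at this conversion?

1.26 mol/dm³

C_A = C_{A0}(1−X) = 0.2489 mol/dm³.
Both paths are first order in A, so the instantaneous fraction to D is constant: dC_D/d(−C_A) = k₁/(k₁+k₂) = 0.7984.
C_D = 0.7984·(C_{A0}−C_A) = 0.7984×1.581 = 1.26 mol/dm³.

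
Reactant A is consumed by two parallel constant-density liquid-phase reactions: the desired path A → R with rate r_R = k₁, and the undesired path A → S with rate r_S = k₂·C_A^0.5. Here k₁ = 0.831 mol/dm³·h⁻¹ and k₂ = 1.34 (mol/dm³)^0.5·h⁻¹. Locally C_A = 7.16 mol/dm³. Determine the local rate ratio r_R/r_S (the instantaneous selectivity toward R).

0.232

S_{R/S} = r_R/r_S = (k₁)/(k₂·C_A^0.5) = (k₁/k₂)·C_A^-0.5.
= (0.831) / (1.34×7.160^0.5) = 0.8310/3.586 = 0.232.
The undesired path is higher order in A, so low C_A (CSTR or dilute feed) favours R.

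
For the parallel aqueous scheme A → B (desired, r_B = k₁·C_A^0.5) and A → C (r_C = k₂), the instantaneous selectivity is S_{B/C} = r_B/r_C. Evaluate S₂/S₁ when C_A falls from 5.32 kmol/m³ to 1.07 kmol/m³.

S_{B/C} = (k₁/k₂)·C_A^0.5, so S₂/S₁ = (C_{A,2}/C_{A,1})^0.5.
= (1.07/5.32)^0.5 = (0.2011)^0.5 = 0.448.
Selectivity toward B falls as C_A falls — high-concentration operation is favoured.

0.448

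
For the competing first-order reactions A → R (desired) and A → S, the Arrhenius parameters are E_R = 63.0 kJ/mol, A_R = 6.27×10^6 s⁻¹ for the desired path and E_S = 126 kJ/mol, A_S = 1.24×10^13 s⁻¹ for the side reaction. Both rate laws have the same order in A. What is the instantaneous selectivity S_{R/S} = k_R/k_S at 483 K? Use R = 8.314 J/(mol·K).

3.29

Since both paths have the same order in A, the concentration cancels and S_{R/S} = k_R/k_S = (A_R/A_S)·exp[(E_S−E_R)/(RT)].
(E_S−E_R)/(RT) = (126−63.0)×10³/(8.314×483) = 63000/4016 = 15.69.
k_R/k_S = (6.27×10^6/1.24×10^13)·exp(15.69) = 5.056×10^-7 × 6.508×10^6 = 3.29.
Since E_R < E_S, lowering the temperature improves selectivity toward R.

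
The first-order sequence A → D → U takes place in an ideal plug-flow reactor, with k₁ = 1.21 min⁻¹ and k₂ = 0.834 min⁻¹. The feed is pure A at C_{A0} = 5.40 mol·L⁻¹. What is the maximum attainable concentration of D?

2.37 mol·L⁻¹

Evaluating C_D at τ_opt = ln(k₂/k₁)/(k₂−k₁) gives C_{D,max}/C_{A0} = (k₁/k₂)^[k₂/(k₂−k₁)].
= (1.21/0.834)^(0.834/(0.834−1.21)) = (1.451)^(-2.218) = 0.4380.
C_{D,max} = 0.4380×5.40 = 2.37 mol·L⁻¹.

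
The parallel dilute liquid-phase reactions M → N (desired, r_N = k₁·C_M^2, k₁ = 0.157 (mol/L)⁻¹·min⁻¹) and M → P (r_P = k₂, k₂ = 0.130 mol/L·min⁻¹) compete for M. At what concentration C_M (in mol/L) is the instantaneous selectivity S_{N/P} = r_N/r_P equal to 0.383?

S_{N/P} = (k₁/k₂)·C_M^2 ⇒ C_M = (S·k₂/k₁)^(0.5).
= (0.383×0.130/0.157)^(0.5) = (0.3171)^(0.5) = 0.563 mol/L.

0.563 mol/L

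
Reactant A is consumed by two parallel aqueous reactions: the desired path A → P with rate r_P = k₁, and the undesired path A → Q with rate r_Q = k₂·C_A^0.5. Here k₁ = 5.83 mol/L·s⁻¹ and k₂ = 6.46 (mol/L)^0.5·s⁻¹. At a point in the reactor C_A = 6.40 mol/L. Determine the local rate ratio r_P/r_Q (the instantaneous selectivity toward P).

0.357

S_{P/Q} = r_P/r_Q = (k₁)/(k₂·C_A^0.5) = (k₁/k₂)·C_A^-0.5.
= (5.83) / (6.46×6.400^0.5) = 5.830/16.34 = 0.357.
The undesired path is higher order in A, so low C_A (CSTR or dilute feed) favours P.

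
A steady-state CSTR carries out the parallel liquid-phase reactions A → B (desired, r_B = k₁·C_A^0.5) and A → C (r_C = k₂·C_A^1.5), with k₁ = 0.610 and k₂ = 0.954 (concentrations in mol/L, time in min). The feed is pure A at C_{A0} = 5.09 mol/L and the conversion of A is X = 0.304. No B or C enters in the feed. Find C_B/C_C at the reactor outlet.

Exit C_A = C_{A0}(1−X) = 5.09×0.696 = 3.543 mol/L.
A CSTR operates uniformly at the exit composition, giving r_B = 1.148 and r_C = 6.361 (each k·C_A^n at C_A = 3.543).
Overall selectivity = C_B/C_C = r_Bτ/(r_Cτ) = r_B/r_C = 0.180.

0.180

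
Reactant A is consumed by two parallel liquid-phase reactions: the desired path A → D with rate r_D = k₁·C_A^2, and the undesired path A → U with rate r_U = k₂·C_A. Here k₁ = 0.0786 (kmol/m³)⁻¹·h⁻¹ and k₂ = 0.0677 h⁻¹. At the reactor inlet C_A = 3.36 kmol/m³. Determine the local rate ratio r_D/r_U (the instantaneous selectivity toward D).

3.90

S_{D/U} = r_D/r_U = (k₁·C_A^2)/(k₂·C_A) = (k₁/k₂)·C_A.
= (0.0786×3.360^2) / (0.0677×3.360) = 0.8874/0.2275 = 3.90.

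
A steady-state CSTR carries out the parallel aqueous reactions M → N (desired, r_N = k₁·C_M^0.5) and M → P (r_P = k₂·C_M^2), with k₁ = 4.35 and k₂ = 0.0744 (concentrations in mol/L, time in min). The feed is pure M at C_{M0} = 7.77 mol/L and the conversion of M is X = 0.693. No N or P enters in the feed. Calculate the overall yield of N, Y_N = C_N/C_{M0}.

Exit C_M = C_{M0}(1−X) = 7.77×0.307 = 2.385 mol/L.
Rates in a CSTR are evaluated at the outlet concentration: r_N = 4.35×2.385^0.5 = 6.718, r_P = 0.0744×2.385^2 = 0.4233.
Fraction of consumed M going to N: r_N/(r_N+r_P) = 0.9407.
C_N = 0.9407·C_{M0}·X = 0.9407×7.77×0.693 = 5.07 mol/L; Y_N = C_N/C_{M0} = 0.652.

0.652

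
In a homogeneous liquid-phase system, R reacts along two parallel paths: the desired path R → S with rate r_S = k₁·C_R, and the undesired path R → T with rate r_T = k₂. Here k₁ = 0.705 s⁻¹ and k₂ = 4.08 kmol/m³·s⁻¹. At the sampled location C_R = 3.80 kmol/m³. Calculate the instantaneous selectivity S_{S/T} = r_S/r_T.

0.657

S_{S/T} = r_S/r_T = (k₁·C_R)/(k₂) = (k₁/k₂)·C_R.
= (0.705×3.800) / (4.08) = 2.679/4.080 = 0.657.
Since the desired path is higher order in R, keeping C_R high (PFR or concentrated feed) favours S.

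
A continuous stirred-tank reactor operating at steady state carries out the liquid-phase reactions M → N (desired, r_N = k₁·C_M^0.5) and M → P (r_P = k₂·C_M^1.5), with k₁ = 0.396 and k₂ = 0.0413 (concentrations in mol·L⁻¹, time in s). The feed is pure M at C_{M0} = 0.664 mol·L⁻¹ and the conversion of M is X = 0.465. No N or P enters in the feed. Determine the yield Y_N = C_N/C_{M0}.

0.448

Exit C_M = C_{M0}(1−X) = 0.664×0.535 = 0.3552 mol·L⁻¹.
In a CSTR the entire volume is at exit conditions, so r_N = 0.396×0.3552^0.5 = 0.2360 and r_P = 0.0413×0.3552^1.5 = 0.008744.
Fraction of consumed M going to N: r_N/(r_N+r_P) = 0.9643.
C_N = 0.9643·C_{M0}·X = 0.9643×0.664×0.465 = 0.298 mol·L⁻¹; Y_N = C_N/C_{M0} = 0.448.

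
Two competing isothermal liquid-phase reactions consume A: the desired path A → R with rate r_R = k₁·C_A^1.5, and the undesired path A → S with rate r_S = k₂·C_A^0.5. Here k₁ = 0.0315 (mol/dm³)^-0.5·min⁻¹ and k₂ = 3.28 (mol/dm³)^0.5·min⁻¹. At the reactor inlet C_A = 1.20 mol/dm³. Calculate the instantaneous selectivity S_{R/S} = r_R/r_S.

S_{R/S} = r_R/r_S = (k₁·C_A^1.5)/(k₂·C_A^0.5) = (k₁/k₂)·C_A.
= (0.0315×1.200^1.5) / (3.28×1.200^0.5) = 0.04141/3.593 = 0.0115.
Since the desired path is higher order in A, keeping C_A high (PFR or concentrated feed) favours R.

0.0115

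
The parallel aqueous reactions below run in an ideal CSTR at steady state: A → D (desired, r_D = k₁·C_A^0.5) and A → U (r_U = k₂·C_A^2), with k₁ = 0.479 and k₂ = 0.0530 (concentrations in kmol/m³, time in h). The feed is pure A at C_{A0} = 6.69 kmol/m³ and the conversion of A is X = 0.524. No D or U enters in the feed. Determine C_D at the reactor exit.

Exit C_A = C_{A0}(1−X) = 6.69×0.476 = 3.184 kmol/m³.
In a CSTR the entire volume is at exit conditions, so r_D = 0.479×3.184^0.5 = 0.8548 and r_U = 0.0530×3.184^2 = 0.5375.
Fraction of consumed A going to D: r_D/(r_D+r_U) = 0.6140.
C_D = 0.6140·C_{A0}·X = 0.6140×6.69×0.524 = 2.15 kmol/m³.

2.15 kmol/m³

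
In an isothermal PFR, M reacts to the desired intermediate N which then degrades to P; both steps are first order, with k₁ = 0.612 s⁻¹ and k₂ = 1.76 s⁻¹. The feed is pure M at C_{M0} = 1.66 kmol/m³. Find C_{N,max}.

For a first-order series the maximum intermediate yield is C_{N,max}/C_{M0} = (k₁/k₂)^[k₂/(k₂−k₁)].
= (0.612/1.76)^(1.76/(1.76−0.612)) = (0.3477)^(1.533) = 0.1980.
C_{N,max} = 0.1980×1.66 = 0.329 kmol/m³.

0.329 kmol/m³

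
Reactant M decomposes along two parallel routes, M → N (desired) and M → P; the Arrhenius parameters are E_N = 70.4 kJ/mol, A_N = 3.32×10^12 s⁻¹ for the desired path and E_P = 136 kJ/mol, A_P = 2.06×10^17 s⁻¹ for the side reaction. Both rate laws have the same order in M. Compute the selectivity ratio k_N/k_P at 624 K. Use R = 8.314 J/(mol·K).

5.00

k_N/k_P = (A_N/A_P)·exp[−(E_N−E_P)/(RT)] = (A_N/A_P)·exp[(E_P−E_N)/(RT)].
(E_P−E_N)/(RT) = (136−70.4)×10³/(8.314×624) = 65600/5188 = 12.64.
k_N/k_P = (3.32×10^12/2.06×10^17)·exp(12.64) = 1.612×10^-5 × 3.101×10^5 = 5.00.
Since E_N < E_P, lowering the temperature improves selectivity toward N.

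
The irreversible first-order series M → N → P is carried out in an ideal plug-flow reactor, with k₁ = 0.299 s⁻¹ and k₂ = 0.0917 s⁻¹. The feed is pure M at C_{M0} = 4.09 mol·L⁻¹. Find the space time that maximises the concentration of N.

The intermediate peaks when r₁ = r₂, i.e. k₁e^(−k₁τ) = k₂e^(−k₂τ), giving τ_opt = ln(k₂/k₁)/(k₂−k₁).
= ln(0.0917/0.299)/(0.0917−0.299) = ln(0.3067)/-0.2073 = -1.182/-0.2073 = 5.70 s.

5.70 s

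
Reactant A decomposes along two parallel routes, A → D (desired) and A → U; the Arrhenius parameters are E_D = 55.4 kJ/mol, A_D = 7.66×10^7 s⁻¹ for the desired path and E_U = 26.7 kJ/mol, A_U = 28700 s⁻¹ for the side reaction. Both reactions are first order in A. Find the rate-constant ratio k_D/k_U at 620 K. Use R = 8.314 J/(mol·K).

k_D/k_U = (A_D/A_U)·exp[−(E_D−E_U)/(RT)] = (A_D/A_U)·exp[(E_U−E_D)/(RT)].
(E_U−E_D)/(RT) = (26.7−55.4)×10³/(8.314×620) = -28700/5155 = -5.568.
k_D/k_U = (7.66×10^7/28700)·exp(-5.568) = 2669 × 0.003819 = 10.2.
Since E_D > E_U, raising the temperature improves selectivity toward D.

10.2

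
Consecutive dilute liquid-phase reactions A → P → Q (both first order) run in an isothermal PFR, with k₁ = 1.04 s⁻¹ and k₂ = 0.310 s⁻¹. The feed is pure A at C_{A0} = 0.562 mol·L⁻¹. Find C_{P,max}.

0.336 mol·L⁻¹

Evaluating C_P at τ_opt = ln(k₂/k₁)/(k₂−k₁) gives C_{P,max}/C_{A0} = (k₁/k₂)^[k₂/(k₂−k₁)].
= (1.04/0.310)^(0.310/(0.310−1.04)) = (3.355)^(-0.4247) = 0.5981.
C_{P,max} = 0.5981×0.562 = 0.336 mol·L⁻¹.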